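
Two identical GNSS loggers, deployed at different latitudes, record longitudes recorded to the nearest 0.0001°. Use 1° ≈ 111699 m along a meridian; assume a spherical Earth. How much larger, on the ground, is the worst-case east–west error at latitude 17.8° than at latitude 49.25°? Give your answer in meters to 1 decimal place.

Rounding to 4 decimal places leaves the longitude within ±5e-05° of the true value.
At 17.8°: 5e-05° × 111699 × cos 17.8° = 5e-05 × 111699 × 0.9521 ≈ 5.3176 m.
Error at 49.25° = 5e-05° × 111699 × cos 49.25° ≈ 5.585 × 0.6528 = 3.6456 m.
Difference: 5.3176 − 3.6456 = 1.672 m.

1.7 meters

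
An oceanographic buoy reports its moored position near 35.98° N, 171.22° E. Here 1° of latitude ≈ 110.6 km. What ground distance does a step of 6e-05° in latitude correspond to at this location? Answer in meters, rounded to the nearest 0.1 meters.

6.6 meters

6e-05° × 110600 m/° = 6.636 m.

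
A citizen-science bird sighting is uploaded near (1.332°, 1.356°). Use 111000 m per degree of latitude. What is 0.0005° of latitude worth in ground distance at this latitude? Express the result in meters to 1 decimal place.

55.5 meters

Along a meridian 0.0005° is 0.0005 × 111000 = 55.5 m.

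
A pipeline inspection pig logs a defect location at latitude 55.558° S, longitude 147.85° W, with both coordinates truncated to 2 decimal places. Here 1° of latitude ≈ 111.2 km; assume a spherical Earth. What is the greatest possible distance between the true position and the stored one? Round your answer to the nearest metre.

1278 metres

Truncating at 2 decimal places can drop up to a full unit in the last place, so each coordinate may be off by as much as 0.01°.
Latitude error → 0.01 × 111200 = 1112 m along the meridian.
E–W at 55.558°: 0.01° × 111200 × cos 55.558° = 0.01 × 111200 × 0.5656 ≈ 628.916 m.
Worst case both components are at the extreme and orthogonal: √(1112² + 628.916²) ≈ 1277.53 m.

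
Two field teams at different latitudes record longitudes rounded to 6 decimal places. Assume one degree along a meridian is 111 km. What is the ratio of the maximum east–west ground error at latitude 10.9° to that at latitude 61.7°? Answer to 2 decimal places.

2.07

Rounding to 6 decimal places leaves the longitude within ±5e-07° of the true value.
At 10.9°: 5e-07° × 111000 × cos 10.9° = 5e-07 × 111000 × 0.9820 ≈ 0.054499 m.
Error at 61.7° = 5e-07° × 111000 × cos 61.7° ≈ 0.0555 × 0.4741 = 0.026312 m.
The ratio reduces to cos 10.9° / cos 61.7° = 0.9820/0.4741 ≈ 2.0713.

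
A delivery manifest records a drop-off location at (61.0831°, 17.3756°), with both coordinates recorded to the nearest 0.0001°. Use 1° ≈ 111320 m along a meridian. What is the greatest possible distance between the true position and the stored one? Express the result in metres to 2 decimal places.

Rounding to 4 decimal places leaves each coordinate within ±5e-05° of the true value.
N–S: 5e-05° × 111320 m/° = 5.566 m.
Longitude error → 5e-05 × 111320 × cos 61.0831° = 5e-05 × 111320 × 0.4835 ≈ 2.69139 m.
Worst case both components are at the extreme and orthogonal: √(5.566² + 2.69139²) ≈ 6.18255 m.

6.18 metres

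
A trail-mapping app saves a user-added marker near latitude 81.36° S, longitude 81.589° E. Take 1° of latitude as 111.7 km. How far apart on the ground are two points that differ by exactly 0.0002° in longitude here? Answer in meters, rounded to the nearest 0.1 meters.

3.4 meters

One degree of longitude here spans 111700 × cos 81.36° = 111700 × 0.1502 ≈ 16780.2 m; 0.0002° of that is 3.35604 m.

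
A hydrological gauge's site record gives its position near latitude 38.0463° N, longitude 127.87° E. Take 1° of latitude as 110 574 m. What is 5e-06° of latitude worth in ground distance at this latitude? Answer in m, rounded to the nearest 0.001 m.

Along a meridian 5e-06° is 5e-06 × 110574 = 0.55287 m.

0.553 m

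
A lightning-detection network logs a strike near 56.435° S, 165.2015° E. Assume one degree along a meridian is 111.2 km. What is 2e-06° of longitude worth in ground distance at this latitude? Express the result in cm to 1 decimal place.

At 56.435° a degree of longitude is 111200 × cos 56.435° ≈ 61480.5 m, so 2e-06° corresponds to 0.122961 m.
That is 0.122961 m = 12.296 cm.

12.3 cm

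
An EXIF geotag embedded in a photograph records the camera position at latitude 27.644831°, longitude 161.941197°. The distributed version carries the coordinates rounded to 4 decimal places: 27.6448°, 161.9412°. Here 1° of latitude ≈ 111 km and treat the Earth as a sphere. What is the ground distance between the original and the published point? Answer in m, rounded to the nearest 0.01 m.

3.45 m

The latitude changed by +0.000031° and the longitude by -0.000003°.
N–S: 0.000031° × 111000 m/° = 3.441 m.
E–W at 27.6448°: -0.000003° × 111000 × cos 27.6448° = -0.000003 × 111000 × 0.8858 ≈ -0.294985 m.
Combined displacement = (3.441² + 0.294985²)^½ ≈ 3.45362 m.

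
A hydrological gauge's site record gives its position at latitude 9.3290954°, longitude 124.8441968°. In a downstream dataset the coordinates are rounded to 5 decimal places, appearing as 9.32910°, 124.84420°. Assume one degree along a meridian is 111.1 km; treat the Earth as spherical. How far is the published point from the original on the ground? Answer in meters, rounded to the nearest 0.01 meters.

Δlat = 9.3290954 − 9.32910 = -0.0000046°; Δlon = 124.8441968 − 124.84420 = -0.0000032°.
N–S: -0.0000046° × 111100 m/° = -0.51106 m.
East–west at this latitude: -0.0000032° × 111100 × cos 9.3291° ≈ -0.0000032 × 109631 = -0.350818 m.
Hypotenuse of the two orthogonal shifts: √(0.51106² + 0.350818²) = 0.619883 m.

0.62 meters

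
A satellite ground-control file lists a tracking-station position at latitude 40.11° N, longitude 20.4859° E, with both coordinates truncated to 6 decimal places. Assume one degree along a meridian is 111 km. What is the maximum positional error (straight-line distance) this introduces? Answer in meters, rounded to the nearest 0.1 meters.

0.1 meters

Truncating at 6 decimal places can drop up to a full unit in the last place, so each coordinate may be off by as much as 1e-06°.
Latitude error → 1e-06 × 111000 = 0.111 m along the meridian.
Longitude error → 1e-06 × 111000 × cos 40.11° = 1e-06 × 111000 × 0.7648 ≈ 0.0848938 m.
Combining orthogonally: (0.111² + 0.0848938²)^½ ≈ 0.139742 m.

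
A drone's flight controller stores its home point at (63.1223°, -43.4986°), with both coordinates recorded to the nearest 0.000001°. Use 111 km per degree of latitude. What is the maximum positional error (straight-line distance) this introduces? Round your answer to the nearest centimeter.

6 centimeters

Rounding to 6 decimal places leaves each coordinate within ±5e-07° of the true value.
N–S: 5e-07° × 111000 m/° = 0.0555 m.
East–west component at 63.1223°: 5e-07° × 111000 × cos 63.1223° ≈ 5e-07 × 50181.7 ≈ 0.0250909 m.
Worst case both components are at the extreme and orthogonal: √(0.0555² + 0.0250909²) ≈ 0.0609081 m.
That is 0.0609081 m = 6.0908 cm.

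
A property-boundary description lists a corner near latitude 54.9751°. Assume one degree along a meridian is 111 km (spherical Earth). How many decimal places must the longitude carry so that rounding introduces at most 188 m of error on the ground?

3 decimal places

At 54.9751° one degree of longitude covers 111000 × cos 54.9751° ≈ 111000 × 0.5739 ≈ 63706.5 m.
N decimal places → at most half a unit in the last place, 0.5 × 10⁻ᴺ° = 63706.5/2 × 10⁻ᴺ m.
Setting 31853.2 × 10⁻ᴺ ≤ 188 gives 10ᴺ ≥ 169.4, i.e. N ≥ 2.23.
So 3 decimal places suffice (31.9 m); 2 would allow up to 319 m.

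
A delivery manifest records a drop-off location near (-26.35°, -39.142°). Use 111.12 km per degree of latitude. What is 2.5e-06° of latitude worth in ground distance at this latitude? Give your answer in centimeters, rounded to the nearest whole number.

Along a meridian 2.5e-06° is 2.5e-06 × 111120 = 0.2778 m.
That is 0.2778 m = 27.78 cm.

28 centimeters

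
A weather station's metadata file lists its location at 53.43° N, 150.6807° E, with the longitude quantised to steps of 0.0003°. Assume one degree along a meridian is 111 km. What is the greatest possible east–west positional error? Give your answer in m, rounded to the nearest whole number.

10 m

With a 0.0003° grid the true value lies within half a step, ±0.0003°/2 = ±0.00015°, of the stored one.
One degree of longitude at 53.43° is 111000 × cos 53.43° ≈ 111000 × 0.5958 = 66134.3 m.
East–west error: 0.00015° × 66134.3 m/° ≈ 9.92014 m.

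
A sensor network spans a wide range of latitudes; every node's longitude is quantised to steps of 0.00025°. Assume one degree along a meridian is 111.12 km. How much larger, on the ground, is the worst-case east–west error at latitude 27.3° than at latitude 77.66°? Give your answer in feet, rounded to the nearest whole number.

31 feet

With a 0.00025° grid the true value lies within half a step, ±0.00025°/2 = ±0.000125°, of the stored one.
Error at 27.3° = 0.000125° × 111120 × cos 27.3° ≈ 13.89 × 0.8886 = 12.343 m.
Error at 77.66° = 0.000125° × 111120 × cos 77.66° ≈ 13.89 × 0.2137 = 2.9685 m.
So the lower-latitude error exceeds the higher by 12.343 − 2.9685 = 9.3744 m.
In feet: 9.37443 m ÷ 0.3048 ≈ 30.756 ft.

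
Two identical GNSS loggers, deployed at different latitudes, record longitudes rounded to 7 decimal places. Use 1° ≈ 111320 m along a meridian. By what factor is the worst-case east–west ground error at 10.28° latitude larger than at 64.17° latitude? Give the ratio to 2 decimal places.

Rounding to 7 decimal places leaves the longitude within ±5e-08° of the true value.
Error at 10.28° = 5e-08° × 111320 × cos 10.28° ≈ 0.005566 × 0.9839 = 0.0054767 m.
Error at 64.17° = 5e-08° × 111320 × cos 64.17° ≈ 0.005566 × 0.4357 = 0.0024251 m.
Ratio: 0.0054767 / 0.0024251 = cos 10.28° / cos 64.17° ≈ 2.2583.

2.26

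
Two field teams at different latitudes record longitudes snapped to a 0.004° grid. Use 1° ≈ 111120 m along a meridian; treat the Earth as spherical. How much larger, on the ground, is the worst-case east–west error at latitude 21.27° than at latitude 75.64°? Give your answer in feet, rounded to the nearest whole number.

499 feet

With a 0.004° grid the true value lies within half a step, ±0.004°/2 = ±0.002°, of the stored one.
At 21.27°: 0.002° × 111120 × cos 21.27° = 0.002 × 111120 × 0.9319 ≈ 207.1 m.
At 75.64°: 0.002° × 111120 × cos 75.64° = 0.002 × 111120 × 0.2480 ≈ 55.119 m.
So the lower-latitude error exceeds the higher by 207.1 − 55.119 = 151.98 m.
In feet: 151.983 m ÷ 0.3048 ≈ 498.63 ft.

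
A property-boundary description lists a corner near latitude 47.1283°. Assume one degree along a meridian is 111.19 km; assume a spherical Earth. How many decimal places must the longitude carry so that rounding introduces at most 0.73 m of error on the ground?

5

At 47.1283° one degree of longitude covers 111190 × cos 47.1283° ≈ 111190 × 0.6804 ≈ 75649.1 m.
Rounding to N decimal places gives at most 0.5 × 10⁻ᴺ degrees of error, i.e. 0.5 × 10⁻ᴺ × 75649.1 m.
Setting 37824.6 × 10⁻ᴺ ≤ 0.73 gives 10ᴺ ≥ 5.181e+04, i.e. N ≥ 4.71.
So 5 decimal places suffice (0.378 m); 4 would allow up to 3.78 m.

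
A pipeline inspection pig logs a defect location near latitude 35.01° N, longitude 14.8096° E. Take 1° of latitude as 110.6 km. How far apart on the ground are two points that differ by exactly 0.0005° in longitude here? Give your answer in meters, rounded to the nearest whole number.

One degree of longitude here spans 110600 × cos 35.01° = 110600 × 0.8191 ≈ 90587.1 m; 0.0005° of that is 45.2936 m.

45 meters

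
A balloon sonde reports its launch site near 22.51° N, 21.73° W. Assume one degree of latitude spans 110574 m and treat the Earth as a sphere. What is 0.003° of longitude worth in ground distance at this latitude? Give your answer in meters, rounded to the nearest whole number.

At 22.51° a degree of longitude is 110574 × cos 22.51° ≈ 102150 m, so 0.003° corresponds to 306.449 m.

306 meters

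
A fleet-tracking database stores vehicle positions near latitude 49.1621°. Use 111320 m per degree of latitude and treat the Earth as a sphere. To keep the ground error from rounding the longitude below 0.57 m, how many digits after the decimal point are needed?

At 49.1621° one degree of longitude covers 111320 × cos 49.1621° ≈ 111320 × 0.6539 ≈ 72794.5 m.
With N decimal places the half-ulp bound is 0.5·10⁻ᴺ°, or 0.5·10⁻ᴺ × 72794.5 m on the ground.
Setting 36397.3 × 10⁻ᴺ ≤ 0.57 gives 10ᴺ ≥ 6.385e+04, i.e. N ≥ 4.81.
So 5 decimal places suffice (0.364 m); 4 would allow up to 3.64 m.

5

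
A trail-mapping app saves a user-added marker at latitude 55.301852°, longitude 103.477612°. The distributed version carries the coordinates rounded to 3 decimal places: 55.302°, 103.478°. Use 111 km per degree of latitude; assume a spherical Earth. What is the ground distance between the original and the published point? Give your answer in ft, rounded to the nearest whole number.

The latitude changed by -0.000148° and the longitude by -0.000388°.
N–S: -0.000148° × 111000 m/° = -16.428 m.
E–W at 55.302°: -0.000388° × 111000 × cos 55.302° = -0.000388 × 111000 × 0.5693 ≈ -24.5165 m.
Distance: √(16.428² + 24.5165²) ≈ 29.5117 m.
Converting: 29.5117 m × 3.2808 ft/m ≈ 96.823 ft.

97 ft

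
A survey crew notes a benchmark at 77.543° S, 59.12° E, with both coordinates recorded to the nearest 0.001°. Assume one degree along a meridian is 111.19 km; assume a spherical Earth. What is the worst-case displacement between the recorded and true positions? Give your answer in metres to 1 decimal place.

56.9 metres

Rounding to 3 decimal places leaves each coordinate within ±0.0005° of the true value.
Latitude error → 0.0005 × 111190 = 55.595 m along the meridian.
East–west component at 77.543°: 0.0005° × 111190 × cos 77.543° ≈ 0.0005 × 23984.4 ≈ 11.9922 m.
Worst case both components are at the extreme and orthogonal: √(55.595² + 11.9922²) ≈ 56.8737 m.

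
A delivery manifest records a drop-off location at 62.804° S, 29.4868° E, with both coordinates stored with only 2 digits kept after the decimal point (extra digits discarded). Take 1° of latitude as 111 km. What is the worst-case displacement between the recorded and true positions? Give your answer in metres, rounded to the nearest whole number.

1220 metres

Truncating at 2 decimal places can drop up to a full unit in the last place, so each coordinate may be off by as much as 0.01°.
North–south component: 0.01° × 111000 = 1110 m.
E–W at 62.804°: 0.01° × 111000 × cos 62.804° = 0.01 × 111000 × 0.4570 ≈ 507.31 m.
The two errors are perpendicular, so the maximum displacement is √(1110² + 507.31²) ≈ 1220.44 m.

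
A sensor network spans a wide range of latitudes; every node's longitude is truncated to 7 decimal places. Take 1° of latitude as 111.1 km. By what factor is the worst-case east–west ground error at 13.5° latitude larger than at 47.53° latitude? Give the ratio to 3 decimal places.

1.440

Truncating at 7 decimal places can drop up to a full unit in the last place, so the longitude may be off by as much as 1e-07°.
Error at 13.5° = 1e-07° × 111100 × cos 13.5° ≈ 0.01111 × 0.9724 = 0.010803 m.
At 47.53°: 1e-07° × 111100 × cos 47.53° = 1e-07 × 111100 × 0.6752 ≈ 0.0075015 m.
The ratio reduces to cos 13.5° / cos 47.53° = 0.9724/0.6752 ≈ 1.4401.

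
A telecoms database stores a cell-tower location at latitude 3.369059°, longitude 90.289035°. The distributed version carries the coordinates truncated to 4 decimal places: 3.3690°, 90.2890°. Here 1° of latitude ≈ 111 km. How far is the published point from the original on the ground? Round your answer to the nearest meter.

Δlat = 3.369059 − 3.3690 = +0.000059°; Δlon = 90.289035 − 90.2890 = +0.000035°.
N–S: 0.000059° × 111000 m/° = 6.549 m.
E–W at 3.369°: 0.000035° × 111000 × cos 3.369° = 0.000035 × 111000 × 0.9983 ≈ 3.87829 m.
Hypotenuse of the two orthogonal shifts: √(6.549² + 3.87829²) = 7.61121 m.

8 meters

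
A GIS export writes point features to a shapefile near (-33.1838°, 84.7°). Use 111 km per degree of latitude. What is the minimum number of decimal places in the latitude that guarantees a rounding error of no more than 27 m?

One degree of latitude covers 111000 m.
With N decimal places the half-ulp bound is 0.5·10⁻ᴺ°, or 0.5·10⁻ᴺ × 111000 m on the ground.
Setting 55500 × 10⁻ᴺ ≤ 27 gives 10ᴺ ≥ 2056, i.e. N ≥ 3.31.
So 4 decimal places suffice (5.55 m); 3 would allow up to 55.5 m.

4 decimal places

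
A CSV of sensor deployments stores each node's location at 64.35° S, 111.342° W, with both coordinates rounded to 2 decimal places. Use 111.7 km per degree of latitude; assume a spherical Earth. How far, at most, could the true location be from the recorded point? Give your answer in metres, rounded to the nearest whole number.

609 metres

Rounding to 2 decimal places leaves each coordinate within ±0.005° of the true value.
N–S: 0.005° × 111700 m/° = 558.5 m.
Longitude error → 0.005 × 111700 × cos 64.35° = 0.005 × 111700 × 0.4329 ≈ 241.759 m.
Combining orthogonally: (558.5² + 241.759²)^½ ≈ 608.58 m.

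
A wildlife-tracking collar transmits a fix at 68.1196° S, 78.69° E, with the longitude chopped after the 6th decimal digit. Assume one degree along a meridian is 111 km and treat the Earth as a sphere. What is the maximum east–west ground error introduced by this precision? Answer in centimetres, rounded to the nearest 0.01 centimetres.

Truncating at 6 decimal places can drop up to a full unit in the last place, so the longitude may be off by as much as 1e-06°.
Parallels shrink by cos φ, so at 68.1196° a degree of longitude is 111000 × 0.3727 ≈ 41366.4 m.
Maximum E–W displacement: 1e-06 × 41366.4 = 0.0413664 m.
That is 0.0413664 m = 4.1366 cm.

4.14 centimetres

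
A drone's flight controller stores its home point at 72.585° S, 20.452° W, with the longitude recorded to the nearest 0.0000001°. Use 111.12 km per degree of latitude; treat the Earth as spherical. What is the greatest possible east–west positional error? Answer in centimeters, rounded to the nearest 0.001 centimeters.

0.166 centimeters

Rounding to 7 decimal places leaves the longitude within ±5e-08° of the true value.
At latitude 72.585° a degree of longitude spans 111120 m × cos 72.585° = 111120 × 0.2993 ≈ 33257.2 m.
Maximum E–W displacement: 5e-08 × 33257.2 = 0.00166286 m.
That is 0.00166286 m = 0.16629 cm.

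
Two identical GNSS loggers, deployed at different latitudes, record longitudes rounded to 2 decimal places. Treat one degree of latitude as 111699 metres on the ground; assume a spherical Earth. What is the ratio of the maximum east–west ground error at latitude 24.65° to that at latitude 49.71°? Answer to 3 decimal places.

1.405

Rounding to 2 decimal places leaves the longitude within ±0.005° of the true value.
At 24.65°: 0.005° × 111699 × cos 24.65° = 0.005 × 111699 × 0.9089 ≈ 507.6 m.
Error at 49.71° = 0.005° × 111699 × cos 49.71° ≈ 558.5 × 0.6467 = 361.15 m.
The ratio reduces to cos 24.65° / cos 49.71° = 0.9089/0.6467 ≈ 1.4055.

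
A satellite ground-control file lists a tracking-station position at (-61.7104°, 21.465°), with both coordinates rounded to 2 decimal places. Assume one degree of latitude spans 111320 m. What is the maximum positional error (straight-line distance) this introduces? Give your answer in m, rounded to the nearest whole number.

Rounding to 2 decimal places leaves each coordinate within ±0.005° of the true value.
North–south component: 0.005° × 111320 = 556.6 m.
Longitude error → 0.005 × 111320 × cos 61.7104° = 0.005 × 111320 × 0.4739 ≈ 263.789 m.
Combining orthogonally: (556.6² + 263.789²)^½ ≈ 615.945 m.

616 m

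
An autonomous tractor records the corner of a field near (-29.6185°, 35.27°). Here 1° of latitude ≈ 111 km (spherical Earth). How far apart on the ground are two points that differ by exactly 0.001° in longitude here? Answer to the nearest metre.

One degree of longitude here spans 111000 × cos 29.6185° = 111000 × 0.8693 ≈ 96496.2 m; 0.001° of that is 96.4962 m.

96 metres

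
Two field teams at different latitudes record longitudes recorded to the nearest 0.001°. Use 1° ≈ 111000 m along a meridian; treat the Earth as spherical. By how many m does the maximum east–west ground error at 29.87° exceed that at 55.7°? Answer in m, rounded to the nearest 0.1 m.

Rounding to 3 decimal places leaves the longitude within ±0.0005° of the true value.
At 29.87°: 0.0005° × 111000 × cos 29.87° = 0.0005 × 111000 × 0.8672 ≈ 48.127 m.
Error at 55.7° = 0.0005° × 111000 × cos 55.7° ≈ 55.5 × 0.5635 = 31.276 m.
Difference: 48.127 − 31.276 = 16.852 m.

16.9 m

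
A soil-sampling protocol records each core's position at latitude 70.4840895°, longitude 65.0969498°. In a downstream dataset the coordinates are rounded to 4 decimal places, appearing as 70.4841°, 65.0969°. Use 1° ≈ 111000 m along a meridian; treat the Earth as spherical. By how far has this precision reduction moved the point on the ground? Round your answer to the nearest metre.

2 metres

The latitude changed by -0.0000105° and the longitude by +0.0000498°.
N–S: -0.0000105° × 111000 m/° = -1.1655 m.
East–west at this latitude: 0.0000498° × 111000 × cos 70.4841° ≈ 0.0000498 × 37081.6 = 1.84666 m.
Distance: √(1.1655² + 1.84666²) ≈ 2.1837 m.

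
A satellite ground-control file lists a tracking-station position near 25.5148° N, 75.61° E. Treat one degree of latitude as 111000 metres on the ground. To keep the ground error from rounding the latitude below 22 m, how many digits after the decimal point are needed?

One degree of latitude covers 111000 m.
With N decimal places the half-ulp bound is 0.5·10⁻ᴺ°, or 0.5·10⁻ᴺ × 111000 m on the ground.
Setting 55500 × 10⁻ᴺ ≤ 22 gives 10ᴺ ≥ 2523, i.e. N ≥ 3.40.
So 4 decimal places suffice (5.55 m); 3 would allow up to 55.5 m.

4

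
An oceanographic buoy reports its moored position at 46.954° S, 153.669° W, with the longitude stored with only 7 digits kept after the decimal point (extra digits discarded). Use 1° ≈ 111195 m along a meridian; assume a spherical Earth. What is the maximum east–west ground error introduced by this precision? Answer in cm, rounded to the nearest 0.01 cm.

0.76 cm

Truncating at 7 decimal places can drop up to a full unit in the last place, so the longitude may be off by as much as 1e-07°.
At latitude 46.954° a degree of longitude spans 111195 m × cos 46.954° = 111195 × 0.6826 ≈ 75900.1 m.
So at most 1e-07° × 75900.1 ≈ 0.00759001 m east–west.
That is 0.00759001 m = 0.759 cm.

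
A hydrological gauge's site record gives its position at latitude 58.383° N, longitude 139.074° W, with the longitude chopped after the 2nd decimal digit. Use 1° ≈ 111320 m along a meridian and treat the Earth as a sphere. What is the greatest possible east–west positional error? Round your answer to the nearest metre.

Truncating at 2 decimal places can drop up to a full unit in the last place, so the longitude may be off by as much as 0.01°.
One degree of longitude at 58.383° is 111320 × cos 58.383° ≈ 111320 × 0.5242 = 58358.2 m.
Maximum E–W displacement: 0.01 × 58358.2 = 583.582 m.

584 metres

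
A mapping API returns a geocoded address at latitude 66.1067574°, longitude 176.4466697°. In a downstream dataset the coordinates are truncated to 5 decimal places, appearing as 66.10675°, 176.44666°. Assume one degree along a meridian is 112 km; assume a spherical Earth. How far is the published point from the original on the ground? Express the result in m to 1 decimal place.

The latitude changed by +0.0000074° and the longitude by +0.0000097°.
North–south shift: 0.0000074 × 112000 = 0.8288 m.
East–west at this latitude: 0.0000097° × 112000 × cos 66.1068° ≈ 0.0000097 × 45363.8 = 0.440029 m.
Hypotenuse of the two orthogonal shifts: √(0.8288² + 0.440029²) = 0.938368 m.

0.9 m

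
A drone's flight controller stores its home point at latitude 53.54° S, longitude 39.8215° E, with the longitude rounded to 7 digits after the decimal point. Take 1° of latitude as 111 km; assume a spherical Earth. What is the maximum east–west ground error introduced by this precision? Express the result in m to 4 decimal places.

0.0033 m

Rounding to 7 decimal places leaves the longitude within ±5e-08° of the true value.
One degree of longitude at 53.54° is 111000 × cos 53.54° ≈ 111000 × 0.5943 = 65963 m.
Maximum E–W displacement: 5e-08 × 65963 = 0.00329815 m.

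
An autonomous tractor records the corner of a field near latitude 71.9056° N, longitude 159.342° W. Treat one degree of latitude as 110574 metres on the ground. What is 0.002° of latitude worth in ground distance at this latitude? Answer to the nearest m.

0.002° × 110574 m/° = 221.148 m.

221 m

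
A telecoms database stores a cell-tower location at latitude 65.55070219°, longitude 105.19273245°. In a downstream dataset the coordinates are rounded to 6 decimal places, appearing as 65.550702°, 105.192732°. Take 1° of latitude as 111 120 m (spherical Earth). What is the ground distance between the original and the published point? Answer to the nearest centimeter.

3 centimeters

Δlat = 65.55070219 − 65.550702 = +0.00000019°; Δlon = 105.19273245 − 105.192732 = +0.00000045°.
North–south shift: 0.00000019 × 111120 = 0.0211128 m.
East–west at this latitude: 0.00000045° × 111120 × cos 65.5507° ≈ 0.00000045 × 45991.2 = 0.020696 m.
Hypotenuse of the two orthogonal shifts: √(0.0211128² + 0.020696²) = 0.0295648 m.
That is 0.0295648 m = 2.9565 cm.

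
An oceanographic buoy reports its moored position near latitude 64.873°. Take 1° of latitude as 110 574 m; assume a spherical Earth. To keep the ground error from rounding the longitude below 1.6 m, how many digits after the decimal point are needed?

5 decimal places

At 64.873° one degree of longitude covers 110574 × cos 64.873° ≈ 110574 × 0.4246 ≈ 46952.6 m.
Rounding to N decimal places gives at most 0.5 × 10⁻ᴺ degrees of error, i.e. 0.5 × 10⁻ᴺ × 46952.6 m.
Need 0.5 × 46952.6 × 10⁻ᴺ ≤ 1.6 → 10⁻ᴺ ≤ 6.815e-05, so N ≥ 4.17.
At 4 places the error can reach 2.35 m, but 5 places keeps it to 0.235 m.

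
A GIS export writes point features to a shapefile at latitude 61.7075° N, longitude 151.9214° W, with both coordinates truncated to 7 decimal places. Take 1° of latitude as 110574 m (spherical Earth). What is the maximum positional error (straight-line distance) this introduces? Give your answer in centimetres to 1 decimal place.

1.2 centimetres

Truncating at 7 decimal places can drop up to a full unit in the last place, so each coordinate may be off by as much as 1e-07°.
Latitude error → 1e-07 × 110574 = 0.0110574 m along the meridian.
Longitude error → 1e-07 × 110574 × cos 61.7075° = 1e-07 × 110574 × 0.4740 ≈ 0.00524091 m.
Combining orthogonally: (0.0110574² + 0.00524091²)^½ ≈ 0.0122366 m.
That is 0.0122366 m = 1.2237 cm.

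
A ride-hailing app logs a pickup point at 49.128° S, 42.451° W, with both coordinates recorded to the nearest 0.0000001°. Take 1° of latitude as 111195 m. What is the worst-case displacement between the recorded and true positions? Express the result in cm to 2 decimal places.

0.66 cm

Rounding to 7 decimal places leaves each coordinate within ±5e-08° of the true value.
Latitude error → 5e-08 × 111195 = 0.00555975 m along the meridian.
Longitude error → 5e-08 × 111195 × cos 49.128° = 5e-08 × 111195 × 0.6544 ≈ 0.00363814 m.
The two errors are perpendicular, so the maximum displacement is √(0.00555975² + 0.00363814²) ≈ 0.00664431 m.
That is 0.00664431 m = 0.66443 cm.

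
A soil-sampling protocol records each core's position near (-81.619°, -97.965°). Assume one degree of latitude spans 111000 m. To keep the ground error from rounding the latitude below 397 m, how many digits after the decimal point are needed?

One degree of latitude covers 111000 m.
Rounding to N decimal places gives at most 0.5 × 10⁻ᴺ degrees of error, i.e. 0.5 × 10⁻ᴺ × 111000 m.
Need 0.5 × 111000 × 10⁻ᴺ ≤ 397 → 10⁻ᴺ ≤ 7.153e-03, so N ≥ 2.15.
At 2 places the error can reach 555 m, but 3 places keeps it to 55.5 m.

3 decimal places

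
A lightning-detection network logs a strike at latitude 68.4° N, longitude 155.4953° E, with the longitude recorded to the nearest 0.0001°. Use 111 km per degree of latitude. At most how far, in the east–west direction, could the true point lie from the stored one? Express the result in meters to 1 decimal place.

Rounding to 4 decimal places leaves the longitude within ±5e-05° of the true value.
Parallels shrink by cos φ, so at 68.4° a degree of longitude is 111000 × 0.3681 ≈ 40861.8 m.
East–west error: 5e-05° × 40861.8 m/° ≈ 2.04309 m.

2.0 meters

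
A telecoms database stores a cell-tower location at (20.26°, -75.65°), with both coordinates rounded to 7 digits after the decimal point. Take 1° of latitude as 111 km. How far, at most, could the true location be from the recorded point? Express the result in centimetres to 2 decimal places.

0.76 centimetres

Rounding to 7 decimal places leaves each coordinate within ±5e-08° of the true value.
North–south component: 5e-08° × 111000 = 0.00555 m.
Longitude error → 5e-08 × 111000 × cos 20.26° = 5e-08 × 111000 × 0.9381 ≈ 0.00520663 m.
Worst case both components are at the extreme and orthogonal: √(0.00555² + 0.00520663²) ≈ 0.00760996 m.
That is 0.00760996 m = 0.761 cm.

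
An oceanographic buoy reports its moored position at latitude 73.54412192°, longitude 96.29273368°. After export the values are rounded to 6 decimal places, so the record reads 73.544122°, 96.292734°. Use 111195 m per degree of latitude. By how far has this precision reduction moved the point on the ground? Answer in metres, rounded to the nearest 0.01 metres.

Δlat = 73.54412192 − 73.544122 = -0.00000008°; Δlon = 96.29273368 − 96.292734 = -0.00000032°.
North–south shift: -0.00000008 × 111195 = -0.0088956 m.
East–west at this latitude: -0.00000032° × 111195 × cos 73.5441° ≈ -0.00000032 × 31499 = -0.0100797 m.
Hypotenuse of the two orthogonal shifts: √(0.0088956² + 0.0100797²) = 0.0134436 m.

0.01 metres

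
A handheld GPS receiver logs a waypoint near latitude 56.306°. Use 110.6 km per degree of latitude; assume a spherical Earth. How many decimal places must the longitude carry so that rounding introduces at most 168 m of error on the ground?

3 decimal places

At 56.306° one degree of longitude covers 110600 × cos 56.306° ≈ 110600 × 0.5548 ≈ 61356.2 m.
Rounding to N decimal places gives at most 0.5 × 10⁻ᴺ degrees of error, i.e. 0.5 × 10⁻ᴺ × 61356.2 m.
Setting 30678.1 × 10⁻ᴺ ≤ 168 gives 10ᴺ ≥ 182.6, i.e. N ≥ 2.26.
So 3 decimal places suffice (30.7 m); 2 would allow up to 307 m.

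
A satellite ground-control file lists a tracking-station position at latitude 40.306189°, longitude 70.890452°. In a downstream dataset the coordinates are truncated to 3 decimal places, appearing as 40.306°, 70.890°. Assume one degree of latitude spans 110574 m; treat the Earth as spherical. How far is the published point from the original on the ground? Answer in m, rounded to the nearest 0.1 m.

Δlat = 40.306189 − 40.306 = +0.000189°; Δlon = 70.890452 − 70.890 = +0.000452°.
North–south shift: 0.000189 × 110574 = 20.8985 m.
East–west at this latitude: 0.000452° × 110574 × cos 40.306° ≈ 0.000452 × 84323.8 = 38.1144 m.
Combined displacement = (20.8985² + 38.1144²)^½ ≈ 43.4678 m.

43.5 m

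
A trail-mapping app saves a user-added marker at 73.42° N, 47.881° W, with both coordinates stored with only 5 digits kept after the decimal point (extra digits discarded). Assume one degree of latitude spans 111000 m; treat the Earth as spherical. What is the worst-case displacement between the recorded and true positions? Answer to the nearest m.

Truncating at 5 decimal places can drop up to a full unit in the last place, so each coordinate may be off by as much as 1e-05°.
N–S: 1e-05° × 111000 m/° = 1.11 m.
Longitude error → 1e-05 × 111000 × cos 73.42° = 1e-05 × 111000 × 0.2854 ≈ 0.316743 m.
Combining orthogonally: (1.11² + 0.316743²)^½ ≈ 1.15431 m.

1 m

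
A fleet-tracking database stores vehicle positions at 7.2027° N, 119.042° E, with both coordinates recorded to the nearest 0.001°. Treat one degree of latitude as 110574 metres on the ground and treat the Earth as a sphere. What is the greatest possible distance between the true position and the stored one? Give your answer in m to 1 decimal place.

77.9 m

Rounding to 3 decimal places leaves each coordinate within ±0.0005° of the true value.
Latitude error → 0.0005 × 110574 = 55.287 m along the meridian.
Longitude error → 0.0005 × 110574 × cos 7.2027° = 0.0005 × 110574 × 0.9921 ≈ 54.8507 m.
Combining orthogonally: (55.287² + 54.8507²)^½ ≈ 77.8797 m.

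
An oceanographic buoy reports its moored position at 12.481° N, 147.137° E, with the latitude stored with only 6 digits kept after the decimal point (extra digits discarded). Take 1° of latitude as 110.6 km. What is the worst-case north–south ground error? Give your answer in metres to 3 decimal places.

Truncating at 6 decimal places can drop up to a full unit in the last place, so the latitude may be off by as much as 1e-06°.
Along the meridian that is 1e-06° × 110600 m/° = 0.1106 m.

0.111 metres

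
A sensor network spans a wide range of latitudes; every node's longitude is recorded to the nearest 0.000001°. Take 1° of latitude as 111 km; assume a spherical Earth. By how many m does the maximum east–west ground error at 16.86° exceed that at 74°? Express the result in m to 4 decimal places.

0.0378 m

Rounding to 6 decimal places leaves the longitude within ±5e-07° of the true value.
Error at 16.86° = 5e-07° × 111000 × cos 16.86° ≈ 0.0555 × 0.9570 = 0.053114 m.
At 74°: 5e-07° × 111000 × cos 74° = 5e-07 × 111000 × 0.2756 ≈ 0.015298 m.
Difference: 0.053114 − 0.015298 = 0.037817 m.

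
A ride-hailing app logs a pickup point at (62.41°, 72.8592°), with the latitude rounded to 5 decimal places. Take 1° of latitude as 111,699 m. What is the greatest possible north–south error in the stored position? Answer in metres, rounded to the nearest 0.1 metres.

Rounding to 5 decimal places leaves the latitude within ±5e-06° of the true value.
North–south distance: 5e-06° × 111699 m/° = 0.558495 m.

0.6 metres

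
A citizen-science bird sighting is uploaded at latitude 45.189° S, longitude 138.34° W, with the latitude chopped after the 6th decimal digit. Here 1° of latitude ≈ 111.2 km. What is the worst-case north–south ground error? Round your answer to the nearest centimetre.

11 centimetres

Truncating at 6 decimal places can drop up to a full unit in the last place, so the latitude may be off by as much as 1e-06°.
So the N–S error is at most 1e-06 × 111200 = 0.1112 m.
That is 0.1112 m = 11.12 cm.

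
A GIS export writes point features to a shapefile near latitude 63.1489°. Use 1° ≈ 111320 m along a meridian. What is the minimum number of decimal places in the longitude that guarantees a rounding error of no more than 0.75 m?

5 decimal places

At 63.1489° one degree of longitude covers 111320 × cos 63.1489° ≈ 111320 × 0.4517 ≈ 50280.3 m.
With N decimal places the half-ulp bound is 0.5·10⁻ᴺ°, or 0.5·10⁻ᴺ × 50280.3 m on the ground.
Setting 25140.1 × 10⁻ᴺ ≤ 0.75 gives 10ᴺ ≥ 3.352e+04, i.e. N ≥ 4.53.
At 4 places the error can reach 2.51 m, but 5 places keeps it to 0.251 m.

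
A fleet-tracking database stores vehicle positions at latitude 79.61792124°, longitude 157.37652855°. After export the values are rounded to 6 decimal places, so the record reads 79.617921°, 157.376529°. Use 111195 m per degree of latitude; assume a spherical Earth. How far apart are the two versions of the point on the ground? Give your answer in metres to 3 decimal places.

The latitude changed by +0.00000024° and the longitude by -0.00000045°.
North–south shift: 0.00000024 × 111195 = 0.0266868 m.
East–west at this latitude: -0.00000045° × 111195 × cos 79.6179° ≈ -0.00000045 × 20038.6 = -0.00901738 m.
Distance: √(0.0266868² + 0.00901738²) ≈ 0.0281691 m.

0.028 metres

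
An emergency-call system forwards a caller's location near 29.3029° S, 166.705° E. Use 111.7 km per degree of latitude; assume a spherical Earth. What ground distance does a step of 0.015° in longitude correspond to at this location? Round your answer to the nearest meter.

0.015° of longitude at 29.3029° is 0.015 × 111700 × cos 29.3029° ≈ 0.015 × 97407.4 = 1461.11 m.

1461 meters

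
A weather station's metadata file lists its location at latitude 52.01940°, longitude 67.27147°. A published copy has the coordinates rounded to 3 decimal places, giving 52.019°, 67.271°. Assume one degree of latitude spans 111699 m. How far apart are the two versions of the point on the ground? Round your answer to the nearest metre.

The latitude changed by +0.00040° and the longitude by +0.00047°.
N–S: 0.00040° × 111699 m/° = 44.6796 m.
E–W at 52.019°: 0.00047° × 111699 × cos 52.019° = 0.00047 × 111699 × 0.6154 ≈ 32.3076 m.
Distance: √(44.6796² + 32.3076²) ≈ 55.1366 m.

55 metres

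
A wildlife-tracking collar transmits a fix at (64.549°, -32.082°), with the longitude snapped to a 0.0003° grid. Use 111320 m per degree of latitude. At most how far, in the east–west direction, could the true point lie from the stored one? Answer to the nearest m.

7 m

With a 0.0003° grid the true value lies within half a step, ±0.0003°/2 = ±0.00015°, of the stored one.
One degree of longitude at 64.549° is 111320 × cos 64.549° ≈ 111320 × 0.4297 = 47838.5 m.
So at most 0.00015° × 47838.5 ≈ 7.17578 m east–west.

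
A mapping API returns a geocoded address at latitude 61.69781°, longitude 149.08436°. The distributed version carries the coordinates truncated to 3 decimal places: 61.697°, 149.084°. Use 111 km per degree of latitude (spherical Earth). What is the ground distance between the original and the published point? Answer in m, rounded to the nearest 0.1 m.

The latitude changed by +0.00081° and the longitude by +0.00036°.
North–south shift: 0.00081 × 111000 = 89.91 m.
East–west at this latitude: 0.00036° × 111000 × cos 61.697° ≈ 0.00036 × 52628.9 = 18.9464 m.
Combined displacement = (89.91² + 18.9464²)^½ ≈ 91.8846 m.

91.9 m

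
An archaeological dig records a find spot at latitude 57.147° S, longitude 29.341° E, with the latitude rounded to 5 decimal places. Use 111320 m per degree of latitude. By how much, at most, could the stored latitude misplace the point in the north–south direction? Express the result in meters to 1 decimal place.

0.6 meters

Rounding to 5 decimal places leaves the latitude within ±5e-06° of the true value.
North–south distance: 5e-06° × 111320 m/° = 0.5566 m.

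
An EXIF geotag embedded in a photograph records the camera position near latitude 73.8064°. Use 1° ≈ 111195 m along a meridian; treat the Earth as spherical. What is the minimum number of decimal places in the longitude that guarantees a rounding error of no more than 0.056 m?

6 decimal places

At 73.8064° one degree of longitude covers 111195 × cos 73.8064° ≈ 111195 × 0.2789 ≈ 31010.5 m.
Rounding to N decimal places gives at most 0.5 × 10⁻ᴺ degrees of error, i.e. 0.5 × 10⁻ᴺ × 31010.5 m.
Setting 15505.2 × 10⁻ᴺ ≤ 0.056 gives 10ᴺ ≥ 2.769e+05, i.e. N ≥ 5.44.
So 6 decimal places suffice (0.0155 m); 5 would allow up to 0.155 m.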